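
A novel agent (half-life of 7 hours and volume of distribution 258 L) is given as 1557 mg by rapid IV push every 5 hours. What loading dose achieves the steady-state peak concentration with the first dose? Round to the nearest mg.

f = (1/2)^(5/7) ≈ 0.609507; accumulation ratio R = 1/(1−f) ≈ 2.56087.
Loading dose to hit Cmax,ss on first dose: D_load = D_maint·R ≈ 1557 × 2.56087 ≈ 3987.27 mg.

3987 mg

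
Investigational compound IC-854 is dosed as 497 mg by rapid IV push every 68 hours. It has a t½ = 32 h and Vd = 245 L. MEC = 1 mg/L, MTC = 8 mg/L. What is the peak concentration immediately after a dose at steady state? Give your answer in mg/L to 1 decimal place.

2.6 mg/L

τ/t½ = 68/32 ≈ 2.125, so fraction remaining f = (1/2)^(68/32) ≈ 0.2293.
At steady state, accumulation factor R = 1/(1 − e^(−kτ)) ≈ 1.2975.
Single-dose peak C₀ = D/Vd = 497/245 ≈ 2.029 mg/L.
Cmax,ss = C₀/(1 − f) ≈ 2.029/0.7707 ≈ 2.633 mg/L.
Peak 2.6 mg/L vs MTC 8 mg/L: below toxic threshold.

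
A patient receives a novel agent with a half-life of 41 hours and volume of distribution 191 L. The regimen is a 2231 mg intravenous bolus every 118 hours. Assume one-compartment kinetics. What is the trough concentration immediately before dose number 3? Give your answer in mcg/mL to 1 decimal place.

f = (1/2)^(τ/t½) = (1/2)^(118/41) ≈ 0.1360.
C₀ = D/Vd = 2231/191 ≈ 11.681 mcg/mL.
Before the 3rd dose, 2 doses have been given. Superposition: Cmin = C₀·(f + f²).
≈ 11.681 × (0.1360 + 0.0185) ≈ 11.681 × 0.1545 ≈ 1.805 mcg/mL.

1.8 mcg/mL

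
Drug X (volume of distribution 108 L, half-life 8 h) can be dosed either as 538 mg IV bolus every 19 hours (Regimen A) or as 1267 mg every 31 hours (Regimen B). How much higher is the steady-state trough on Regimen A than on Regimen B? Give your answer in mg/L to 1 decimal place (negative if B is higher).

Regimen A: f = (1/2)^(19/8) ≈ 0.1928; Cmin,ss = (538/108)·f/(1−f) ≈ 1.190 mg/L.
Regimen B: f = (1/2)^(31/8) ≈ 0.0682; Cmin,ss = (1267/108)·f/(1−f) ≈ 0.859 mg/L.
Difference ≈ 1.190 − 0.859 ≈ 0.331 mg/L.

0.3 mg/L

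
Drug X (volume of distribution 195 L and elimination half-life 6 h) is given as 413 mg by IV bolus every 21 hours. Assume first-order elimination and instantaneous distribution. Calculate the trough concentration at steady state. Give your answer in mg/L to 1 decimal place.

k = ln2/t½ = ln2/6 ≈ 0.115525 h⁻¹; fraction remaining f = e^(−kτ) = e^(−0.115525×21) ≈ 0.0884.
At steady state, accumulation factor R = 1/(1 − e^(−kτ)) ≈ 1.0970.
Single-dose peak C₀ = D/Vd = 413/195 ≈ 2.118 mg/L.
Cmax,ss = C₀/(1 − f) ≈ 2.118/0.9116 ≈ 2.323 mg/L.
One interval later, Cmin,ss = Cmax,ss·e^(−kτ) ≈ 2.323 × 0.0884 ≈ 0.205 mg/L.

0.2 mg/L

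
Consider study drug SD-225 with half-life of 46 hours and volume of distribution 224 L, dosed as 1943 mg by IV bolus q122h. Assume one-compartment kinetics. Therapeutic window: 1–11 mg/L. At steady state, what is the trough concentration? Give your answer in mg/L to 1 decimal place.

τ/t½ = 122/46 ≈ 2.6522, so fraction remaining f = (1/2)^(122/46) ≈ 0.1591.
Each bolus raises the concentration by D/Vd = 1943/224 ≈ 8.674 mg/L.
Steady-state trough Cmin,ss = C₀·f/(1−f) ≈ 8.674 × 0.1591/0.8409 ≈ 1.641 mg/L.
Trough 1.6 mg/L vs MEC 1 mg/L: adequate.

1.6 mg/L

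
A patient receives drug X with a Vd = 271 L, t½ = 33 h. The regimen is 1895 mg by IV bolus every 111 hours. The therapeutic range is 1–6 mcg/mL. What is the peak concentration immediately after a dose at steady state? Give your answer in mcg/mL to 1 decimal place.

τ/t½ = 111/33 ≈ 3.3636, so fraction remaining f = (1/2)^(111/33) ≈ 0.0972.
At steady state, accumulation factor R = 1/(1 − e^(−kτ)) ≈ 1.1077.
Each bolus raises the concentration by D/Vd = 1895/271 ≈ 6.993 mcg/mL.
Steady-state peak Cmax,ss = C₀·R ≈ 6.993 × 1.1077 ≈ 7.746 mcg/mL.
Peak 7.7 mcg/mL vs MTC 6 mcg/mL: exceeds toxic threshold.

7.7 mcg/mL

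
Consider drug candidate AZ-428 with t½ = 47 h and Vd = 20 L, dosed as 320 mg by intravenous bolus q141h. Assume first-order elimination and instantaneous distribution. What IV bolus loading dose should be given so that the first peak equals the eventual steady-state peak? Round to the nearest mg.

366 mg

f = (1/2)^(141/47) ≈ 0.125000; accumulation ratio R = 1/(1−f) ≈ 1.14286.
Loading dose to hit Cmax,ss on first dose: D_load = D_maint·R ≈ 320 × 1.14286 ≈ 365.72 mg.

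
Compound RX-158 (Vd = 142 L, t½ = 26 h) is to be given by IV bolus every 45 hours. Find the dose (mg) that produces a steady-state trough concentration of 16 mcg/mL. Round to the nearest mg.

τ/t½ = 45/26 ≈ 1.7308, so f = (1/2)^(45/26) ≈ 0.301291.
Cmin,ss = (D/Vd)·f/(1−f), so D = Cmin,ss·Vd·(1−f)/f.
D = 16 × 142 × (1−f)/f ≈ 16 × 142 × 2.31905 ≈ 5268.88 mg.

5269 mg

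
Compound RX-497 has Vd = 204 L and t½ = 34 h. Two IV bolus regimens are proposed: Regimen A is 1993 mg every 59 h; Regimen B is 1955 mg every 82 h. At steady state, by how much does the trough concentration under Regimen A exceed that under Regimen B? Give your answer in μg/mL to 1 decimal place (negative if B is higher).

2.0 μg/mL

Regimen A: f = (1/2)^(59/34) ≈ 0.3003; Cmin,ss = (1993/204)·f/(1−f) ≈ 4.193 μg/mL.
Regimen B: f = (1/2)^(82/34) ≈ 0.1879; Cmin,ss = (1955/204)·f/(1−f) ≈ 2.217 μg/mL.
Difference ≈ 4.193 − 2.217 ≈ 1.976 μg/mL.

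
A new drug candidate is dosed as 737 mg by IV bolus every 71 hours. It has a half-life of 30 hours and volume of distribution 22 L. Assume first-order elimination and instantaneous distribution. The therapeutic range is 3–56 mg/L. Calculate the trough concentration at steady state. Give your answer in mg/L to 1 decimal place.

k = ln2/t½ = ln2/30 ≈ 0.023105 h⁻¹; fraction remaining f = e^(−kτ) = e^(−0.023105×71) ≈ 0.1939.
Each bolus raises the concentration by D/Vd = 737/22 ≈ 33.500 mg/L.
Steady-state trough Cmin,ss = C₀·f/(1−f) ≈ 33.500 × 0.1939/0.8061 ≈ 8.058 mg/L.
Trough 8.1 mg/L vs MEC 3 mg/L: adequate.

8.1 mg/L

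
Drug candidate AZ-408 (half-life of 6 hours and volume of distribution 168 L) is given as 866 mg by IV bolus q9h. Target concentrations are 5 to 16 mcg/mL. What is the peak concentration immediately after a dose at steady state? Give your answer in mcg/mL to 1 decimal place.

8.0 mcg/mL

τ/t½ = 9/6 ≈ 1.5, so fraction remaining f = (1/2)^(9/6) ≈ 0.3536.
At steady state, accumulation factor R = 1/(1 − e^(−kτ)) ≈ 1.5470.
Single-dose peak C₀ = D/Vd = 866/168 ≈ 5.155 mcg/mL.
Cmax,ss = C₀/(1 − f) ≈ 5.155/0.6464 ≈ 7.975 mcg/mL.
Peak 8.0 mcg/mL vs MTC 16 mcg/mL: below toxic threshold.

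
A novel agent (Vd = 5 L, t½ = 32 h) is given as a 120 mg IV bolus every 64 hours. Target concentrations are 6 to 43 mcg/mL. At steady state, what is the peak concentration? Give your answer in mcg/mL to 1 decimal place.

32.0 mcg/mL

The dosing interval is 2 half-lives, so f = 2^(−2) = 0.25.
Accumulation ratio R = 1/(1 − f) = 1/0.75 = 4/3.
Single-dose peak C₀ = D/Vd = 120/5 = 24 mcg/mL.
Steady-state peak Cmax,ss = C₀·R = 24 × 4/3 ≈ 32.000 mcg/mL.
Peak 32.0 mcg/mL vs MTC 43 mcg/mL: below toxic threshold.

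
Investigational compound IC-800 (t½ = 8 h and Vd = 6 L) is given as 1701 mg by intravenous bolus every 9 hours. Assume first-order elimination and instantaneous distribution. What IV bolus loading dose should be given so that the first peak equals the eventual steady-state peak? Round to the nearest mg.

3141 mg

f = (1/2)^(9/8) ≈ 0.458502; accumulation ratio R = 1/(1−f) ≈ 1.84673.
Loading dose to hit Cmax,ss on first dose: D_load = D_maint·R ≈ 1701 × 1.84673 ≈ 3141.29 mg.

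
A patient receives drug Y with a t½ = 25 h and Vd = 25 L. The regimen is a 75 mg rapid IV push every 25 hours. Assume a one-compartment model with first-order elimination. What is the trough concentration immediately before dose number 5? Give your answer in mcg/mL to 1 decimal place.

f = (1/2)^(τ/t½) = (1/2)^(25/25) ≈ 0.5000.
C₀ = D/Vd = 75/25 ≈ 3.000 mcg/mL.
Before the 5th dose, 4 doses have been given. Superposition: Cmin = C₀·(f + f² + … + f^4).
≈ 3.000 × (0.5000 + 0.2500 + 0.1250 + 0.0625) ≈ 3.000 × 0.9375 ≈ 2.812 mcg/mL.

2.8 mcg/mL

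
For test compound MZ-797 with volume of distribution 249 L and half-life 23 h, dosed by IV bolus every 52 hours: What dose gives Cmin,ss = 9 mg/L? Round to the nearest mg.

8500 mg

τ/t½ = 52/23 ≈ 2.2609, so f = (1/2)^(52/23) ≈ 0.208646.
Cmin,ss = (D/Vd)·f/(1−f), so D = Cmin,ss·Vd·(1−f)/f.
D = 9 × 249 × (1−f)/f ≈ 9 × 249 × 3.79281 ≈ 8499.69 mg.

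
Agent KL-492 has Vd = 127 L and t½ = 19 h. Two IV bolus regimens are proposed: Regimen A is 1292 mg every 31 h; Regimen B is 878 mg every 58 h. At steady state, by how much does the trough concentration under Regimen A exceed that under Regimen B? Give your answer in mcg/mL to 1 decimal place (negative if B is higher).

Regimen A: f = (1/2)^(31/19) ≈ 0.3227; Cmin,ss = (1292/127)·f/(1−f) ≈ 4.847 mcg/mL.
Regimen B: f = (1/2)^(58/19) ≈ 0.1205; Cmin,ss = (878/127)·f/(1−f) ≈ 0.947 mcg/mL.
Difference ≈ 4.847 − 0.947 ≈ 3.900 mcg/mL.

3.9 mcg/mL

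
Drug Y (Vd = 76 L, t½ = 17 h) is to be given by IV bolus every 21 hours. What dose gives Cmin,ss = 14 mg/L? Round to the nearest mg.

τ/t½ = 21/17 ≈ 1.2353, so f = (1/2)^(21/17) ≈ 0.424756.
Cmin,ss = (D/Vd)·f/(1−f), so D = Cmin,ss·Vd·(1−f)/f.
D = 14 × 76 × (1−f)/f ≈ 14 × 76 × 1.35429 ≈ 1440.96 mg.

1441 mg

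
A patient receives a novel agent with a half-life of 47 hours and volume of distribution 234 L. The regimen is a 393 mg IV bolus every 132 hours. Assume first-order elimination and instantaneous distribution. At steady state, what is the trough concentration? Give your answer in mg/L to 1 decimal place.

Over one 132-h interval, 132/47 ≈ 2.8085 half-lives elapse, leaving f ≈ 0.1427 of each dose.
At steady state, accumulation factor R = 1/(1 − e^(−kτ)) ≈ 1.1665.
Each bolus raises the concentration by D/Vd = 393/234 ≈ 1.679 mg/L.
Steady-state peak Cmax,ss = C₀·R ≈ 1.679 × 1.1665 ≈ 1.959 mg/L.
Steady-state trough Cmin,ss = Cmax,ss·f ≈ 1.959 × 0.1427 ≈ 0.280 mg/L.

0.3 mg/L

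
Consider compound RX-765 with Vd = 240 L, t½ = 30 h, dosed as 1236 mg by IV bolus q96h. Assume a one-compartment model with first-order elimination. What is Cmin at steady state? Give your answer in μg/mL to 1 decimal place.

0.6 μg/mL

τ/t½ = 96/30 ≈ 3.2, so fraction remaining f = (1/2)^(96/30) ≈ 0.1088.
Accumulation ratio R = 1/(1 − f) ≈ 1/0.8912 ≈ 1.1221.
Single-dose peak C₀ = D/Vd = 1236/240 ≈ 5.150 μg/mL.
Steady-state peak Cmax,ss = C₀·R ≈ 5.150 × 1.1221 ≈ 5.779 μg/mL.
Steady-state trough Cmin,ss = Cmax,ss·f ≈ 5.779 × 0.1088 ≈ 0.629 μg/mL.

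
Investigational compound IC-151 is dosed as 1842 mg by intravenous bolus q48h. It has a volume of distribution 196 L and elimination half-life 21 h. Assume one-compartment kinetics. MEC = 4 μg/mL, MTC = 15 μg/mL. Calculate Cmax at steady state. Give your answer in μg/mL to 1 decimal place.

11.8 μg/mL

k = ln2/t½ = ln2/21 ≈ 0.033007 h⁻¹; fraction remaining f = e^(−kτ) = e^(−0.033007×48) ≈ 0.2051.
At steady state, accumulation factor R = 1/(1 − e^(−kτ)) ≈ 1.2580.
Single-dose peak C₀ = D/Vd = 1842/196 ≈ 9.398 μg/mL.
Steady-state peak Cmax,ss = C₀·R ≈ 9.398 × 1.2580 ≈ 11.823 μg/mL.
Peak 11.8 μg/mL vs MTC 15 μg/mL: below toxic threshold.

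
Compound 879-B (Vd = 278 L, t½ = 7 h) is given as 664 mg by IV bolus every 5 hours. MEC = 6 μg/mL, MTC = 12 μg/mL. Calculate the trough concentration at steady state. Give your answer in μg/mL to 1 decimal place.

Over one 5-h interval, 5/7 ≈ 0.71429 half-lives elapse, leaving f ≈ 0.6095 of each dose.
Single-dose peak C₀ = D/Vd = 664/278 ≈ 2.388 μg/mL.
Steady-state trough Cmin,ss = C₀·f/(1−f) ≈ 2.388 × 0.6095/0.3905 ≈ 3.727 μg/mL.
Trough 3.7 μg/mL vs MEC 6 μg/mL: subtherapeutic.

3.7 μg/mL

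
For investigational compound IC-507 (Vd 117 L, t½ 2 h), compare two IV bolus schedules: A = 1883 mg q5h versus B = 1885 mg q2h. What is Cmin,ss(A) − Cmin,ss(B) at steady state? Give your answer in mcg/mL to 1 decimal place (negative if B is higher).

Regimen A: f = (1/2)^(5/2) ≈ 0.1768; Cmin,ss = (1883/117)·f/(1−f) ≈ 3.457 mcg/mL.
Regimen B: f = (1/2)^(2/2) ≈ 0.5000; Cmin,ss = (1885/117)·f/(1−f) ≈ 16.111 mcg/mL.
Difference ≈ 3.457 − 16.111 ≈ -12.654 mcg/mL.

-12.7 mcg/mL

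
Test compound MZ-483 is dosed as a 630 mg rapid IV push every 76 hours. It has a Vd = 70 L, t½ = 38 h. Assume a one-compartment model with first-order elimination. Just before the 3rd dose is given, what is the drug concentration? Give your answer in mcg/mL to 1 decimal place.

f = (1/2)^(τ/t½) = (1/2)^(76/38) ≈ 0.2500.
C₀ = D/Vd = 630/70 ≈ 9.000 mcg/mL.
Before the 3rd dose, 2 doses have been given. Superposition: Cmin = C₀·(f + f²).
≈ 9.000 × (0.2500 + 0.0625) ≈ 9.000 × 0.3125 ≈ 2.812 mcg/mL.

2.8 mcg/mL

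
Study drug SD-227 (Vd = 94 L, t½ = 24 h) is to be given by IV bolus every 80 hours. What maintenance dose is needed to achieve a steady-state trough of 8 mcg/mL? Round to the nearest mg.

6828 mg

τ/t½ = 80/24 ≈ 3.3333, so f = (1/2)^(80/24) ≈ 0.099213.
Cmin,ss = (D/Vd)·f/(1−f), so D = Cmin,ss·Vd·(1−f)/f.
D = 8 × 94 × (1−f)/f ≈ 8 × 94 × 9.07932 ≈ 6827.65 mg.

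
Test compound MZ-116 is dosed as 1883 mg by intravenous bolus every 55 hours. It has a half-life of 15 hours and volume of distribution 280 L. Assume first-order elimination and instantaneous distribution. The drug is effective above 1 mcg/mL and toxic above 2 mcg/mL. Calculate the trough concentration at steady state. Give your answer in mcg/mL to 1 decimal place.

0.6 mcg/mL

Over one 55-h interval, 55/15 ≈ 3.6667 half-lives elapse, leaving f ≈ 0.0787 of each dose.
Accumulation ratio R = 1/(1 − f) ≈ 1/0.9213 ≈ 1.0854.
Single-dose peak C₀ = D/Vd = 1883/280 ≈ 6.725 mcg/mL.
Steady-state peak Cmax,ss = C₀·R ≈ 6.725 × 1.0854 ≈ 7.299 mcg/mL.
Steady-state trough Cmin,ss = Cmax,ss·f ≈ 7.299 × 0.0787 ≈ 0.574 mcg/mL.
Trough 0.6 mcg/mL vs MEC 1 mcg/mL: subtherapeutic.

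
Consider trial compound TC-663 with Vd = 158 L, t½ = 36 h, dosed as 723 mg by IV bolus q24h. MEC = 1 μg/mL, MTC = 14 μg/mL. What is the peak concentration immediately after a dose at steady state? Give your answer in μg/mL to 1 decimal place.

Over one 24-h interval, 24/36 ≈ 0.66667 half-lives elapse, leaving f ≈ 0.6300 of each dose.
At steady state, accumulation factor R = 1/(1 − e^(−kτ)) ≈ 2.7027.
Single-dose peak C₀ = D/Vd = 723/158 ≈ 4.576 μg/mL.
Steady-state peak Cmax,ss = C₀·R ≈ 4.576 × 2.7027 ≈ 12.368 μg/mL.
Peak 12.4 μg/mL vs MTC 14 μg/mL: below toxic threshold.

12.4 μg/mL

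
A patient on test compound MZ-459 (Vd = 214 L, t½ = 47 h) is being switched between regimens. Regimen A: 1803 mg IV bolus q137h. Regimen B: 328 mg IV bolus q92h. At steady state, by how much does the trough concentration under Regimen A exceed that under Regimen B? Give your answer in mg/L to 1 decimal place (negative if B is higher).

0.8 mg/L

Regimen A: f = (1/2)^(137/47) ≈ 0.1326; Cmin,ss = (1803/214)·f/(1−f) ≈ 1.288 mg/L.
Regimen B: f = (1/2)^(92/47) ≈ 0.2575; Cmin,ss = (328/214)·f/(1−f) ≈ 0.532 mg/L.
Difference ≈ 1.288 − 0.532 ≈ 0.756 mg/L.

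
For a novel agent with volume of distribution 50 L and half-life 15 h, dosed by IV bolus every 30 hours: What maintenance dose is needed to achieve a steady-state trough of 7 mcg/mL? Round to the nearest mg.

1050 mg

τ/t½ = 30/15 ≈ 2, so f = (1/2)^(30/15) ≈ 0.250000.
Cmin,ss = (D/Vd)·f/(1−f), so D = Cmin,ss·Vd·(1−f)/f.
D = 7 × 50 × (1−f)/f ≈ 7 × 50 × 3.00000 ≈ 1050.00 mg.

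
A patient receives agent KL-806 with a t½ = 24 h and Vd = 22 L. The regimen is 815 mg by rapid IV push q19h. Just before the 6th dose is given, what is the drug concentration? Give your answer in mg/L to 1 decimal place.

47.4 mg/L

f = (1/2)^(τ/t½) = (1/2)^(19/24) ≈ 0.5777.
C₀ = D/Vd = 815/22 ≈ 37.045 mg/L.
Before the 6th dose, 5 doses have been given. Superposition: Cmin = C₀·(f + f² + … + f^5).
≈ 37.045 × (0.5777 + 0.3337 + 0.1928 + 0.1114 + 0.0643) ≈ 37.045 × 1.2799 ≈ 47.414 mg/L.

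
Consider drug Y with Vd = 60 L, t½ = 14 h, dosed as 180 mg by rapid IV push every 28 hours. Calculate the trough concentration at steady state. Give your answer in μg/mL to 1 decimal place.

1.0 μg/mL

τ = 28 h = 2 half-lives, so f = (1/2)^2 = 0.25.
At steady state, R = 1/(1 − 0.25) = 4/3.
Single-dose peak C₀ = D/Vd = 180/60 = 3 μg/mL.
Steady-state peak Cmax,ss = C₀·R = 3 × 4/3 ≈ 4.000 μg/mL.
Steady-state trough Cmin,ss = Cmax,ss·f ≈ 4.000 × 0.25 ≈ 1.000 μg/mL.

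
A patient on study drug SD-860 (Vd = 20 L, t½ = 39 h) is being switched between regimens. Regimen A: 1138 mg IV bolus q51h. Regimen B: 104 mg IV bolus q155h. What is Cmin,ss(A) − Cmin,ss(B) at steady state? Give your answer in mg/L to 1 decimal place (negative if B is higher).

Regimen A: f = (1/2)^(51/39) ≈ 0.4040; Cmin,ss = (1138/20)·f/(1−f) ≈ 38.570 mg/L.
Regimen B: f = (1/2)^(155/39) ≈ 0.0636; Cmin,ss = (104/20)·f/(1−f) ≈ 0.353 mg/L.
Difference ≈ 38.570 − 0.353 ≈ 38.217 mg/L.

38.2 mg/L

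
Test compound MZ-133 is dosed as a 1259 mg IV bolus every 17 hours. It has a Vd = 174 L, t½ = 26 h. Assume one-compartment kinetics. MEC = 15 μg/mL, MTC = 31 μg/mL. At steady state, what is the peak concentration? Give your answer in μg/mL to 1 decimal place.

19.9 μg/mL

k = ln2/t½ = ln2/26 ≈ 0.026660 h⁻¹; fraction remaining f = e^(−kτ) = e^(−0.026660×17) ≈ 0.6356.
At steady state, accumulation factor R = 1/(1 − e^(−kτ)) ≈ 2.7442.
Each bolus raises the concentration by D/Vd = 1259/174 ≈ 7.236 μg/mL.
Steady-state peak Cmax,ss = C₀·R ≈ 7.236 × 2.7442 ≈ 19.857 μg/mL.
Peak 19.9 μg/mL vs MTC 31 μg/mL: below toxic threshold.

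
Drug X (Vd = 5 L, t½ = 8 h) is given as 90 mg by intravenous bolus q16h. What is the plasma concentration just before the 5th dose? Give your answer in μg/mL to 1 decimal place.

6.0 μg/mL

f = (1/2)^(τ/t½) = (1/2)^(16/8) ≈ 0.2500.
C₀ = D/Vd = 90/5 ≈ 18.000 μg/mL.
Before the 5th dose, 4 doses have been given. Superposition: Cmin = C₀·(f + f² + … + f^4).
≈ 18.000 × (0.2500 + 0.0625 + 0.0156 + 0.0039) ≈ 18.000 × 0.3320 ≈ 5.976 μg/mL.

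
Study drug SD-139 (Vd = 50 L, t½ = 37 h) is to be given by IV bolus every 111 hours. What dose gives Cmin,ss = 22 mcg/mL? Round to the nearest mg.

7700 mg

τ/t½ = 111/37 ≈ 3, so f = (1/2)^(111/37) ≈ 0.125000.
Cmin,ss = (D/Vd)·f/(1−f), so D = Cmin,ss·Vd·(1−f)/f.
D = 22 × 50 × (1−f)/f ≈ 22 × 50 × 7.00000 ≈ 7700.00 mg.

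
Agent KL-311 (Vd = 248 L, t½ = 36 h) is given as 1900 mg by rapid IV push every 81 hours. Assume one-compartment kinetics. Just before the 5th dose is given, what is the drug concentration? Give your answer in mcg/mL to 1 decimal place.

f = (1/2)^(τ/t½) = (1/2)^(81/36) ≈ 0.2102.
C₀ = D/Vd = 1900/248 ≈ 7.661 mcg/mL.
Before the 5th dose, 4 doses have been given. Superposition: Cmin = C₀·(f + f² + … + f^4).
≈ 7.661 × (0.2102 + 0.0442 + 0.0093 + 0.0020) ≈ 7.661 × 0.2657 ≈ 2.036 mcg/mL.

2.0 mcg/mL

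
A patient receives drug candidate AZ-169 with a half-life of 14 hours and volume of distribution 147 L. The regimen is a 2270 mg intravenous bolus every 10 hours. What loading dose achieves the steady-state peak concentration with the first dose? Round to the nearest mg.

f = (1/2)^(10/14) ≈ 0.609507; accumulation ratio R = 1/(1−f) ≈ 2.56087.
Loading dose to hit Cmax,ss on first dose: D_load = D_maint·R ≈ 2270 × 2.56087 ≈ 5813.17 mg.

5813 mg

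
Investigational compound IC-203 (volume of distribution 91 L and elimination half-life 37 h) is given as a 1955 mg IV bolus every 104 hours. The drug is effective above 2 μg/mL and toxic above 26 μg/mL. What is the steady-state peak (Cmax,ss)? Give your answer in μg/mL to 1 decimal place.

τ/t½ = 104/37 ≈ 2.8108, so fraction remaining f = (1/2)^(104/37) ≈ 0.1425.
Accumulation ratio R = 1/(1 − f) ≈ 1/0.8575 ≈ 1.1662.
Each bolus raises the concentration by D/Vd = 1955/91 ≈ 21.484 μg/mL.
Steady-state peak Cmax,ss = C₀·R ≈ 21.484 × 1.1662 ≈ 25.055 μg/mL.
Peak 25.1 μg/mL vs MTC 26 μg/mL: below toxic threshold.

25.1 μg/mL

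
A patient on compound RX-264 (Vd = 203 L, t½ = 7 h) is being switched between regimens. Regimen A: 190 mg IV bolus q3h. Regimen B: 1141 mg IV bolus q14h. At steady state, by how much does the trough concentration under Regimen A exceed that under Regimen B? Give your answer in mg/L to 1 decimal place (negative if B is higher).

0.8 mg/L

Regimen A: f = (1/2)^(3/7) ≈ 0.7430; Cmin,ss = (190/203)·f/(1−f) ≈ 2.706 mg/L.
Regimen B: f = (1/2)^(14/7) ≈ 0.2500; Cmin,ss = (1141/203)·f/(1−f) ≈ 1.874 mg/L.
Difference ≈ 2.706 − 1.874 ≈ 0.832 mg/L.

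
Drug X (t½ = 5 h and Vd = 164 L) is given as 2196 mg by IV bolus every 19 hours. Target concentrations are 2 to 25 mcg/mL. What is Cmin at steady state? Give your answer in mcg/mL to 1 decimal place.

k = ln2/t½ = ln2/5 ≈ 0.138629 h⁻¹; fraction remaining f = e^(−kτ) = e^(−0.138629×19) ≈ 0.0718.
Accumulation ratio R = 1/(1 − f) ≈ 1/0.9282 ≈ 1.0774.
Each bolus raises the concentration by D/Vd = 2196/164 ≈ 13.390 mcg/mL.
Steady-state peak Cmax,ss = C₀·R ≈ 13.390 × 1.0774 ≈ 14.426 mcg/mL.
Steady-state trough Cmin,ss = Cmax,ss·f ≈ 14.426 × 0.0718 ≈ 1.036 mcg/mL.
Trough 1.0 mcg/mL vs MEC 2 mcg/mL: subtherapeutic.

1.0 mcg/mL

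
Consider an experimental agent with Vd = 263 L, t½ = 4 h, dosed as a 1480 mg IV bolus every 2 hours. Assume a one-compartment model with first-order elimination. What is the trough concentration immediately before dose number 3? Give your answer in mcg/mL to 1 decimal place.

6.8 mcg/mL

f = (1/2)^(τ/t½) = (1/2)^(2/4) ≈ 0.7071.
C₀ = D/Vd = 1480/263 ≈ 5.627 mcg/mL.
Before the 3rd dose, 2 doses have been given. Superposition: Cmin = C₀·(f + f²).
≈ 5.627 × (0.7071 + 0.5000) ≈ 5.627 × 1.2071 ≈ 6.792 mcg/mL.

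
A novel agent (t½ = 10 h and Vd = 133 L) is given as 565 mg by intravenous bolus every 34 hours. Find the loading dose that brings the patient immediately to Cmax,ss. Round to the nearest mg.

624 mg

f = (1/2)^(34/10) ≈ 0.094732; accumulation ratio R = 1/(1−f) ≈ 1.10465.
Loading dose to hit Cmax,ss on first dose: D_load = D_maint·R ≈ 565 × 1.10465 ≈ 624.13 mg.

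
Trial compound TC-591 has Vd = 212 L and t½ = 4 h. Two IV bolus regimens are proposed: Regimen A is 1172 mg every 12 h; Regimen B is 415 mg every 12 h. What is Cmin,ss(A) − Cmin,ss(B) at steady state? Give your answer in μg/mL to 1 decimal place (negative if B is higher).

Regimen A: f = (1/2)^(12/4) ≈ 0.1250; Cmin,ss = (1172/212)·f/(1−f) ≈ 0.790 μg/mL.
Regimen B: f = (1/2)^(12/4) ≈ 0.1250; Cmin,ss = (415/212)·f/(1−f) ≈ 0.280 μg/mL.
Difference ≈ 0.790 − 0.280 ≈ 0.510 μg/mL.

0.5 μg/mL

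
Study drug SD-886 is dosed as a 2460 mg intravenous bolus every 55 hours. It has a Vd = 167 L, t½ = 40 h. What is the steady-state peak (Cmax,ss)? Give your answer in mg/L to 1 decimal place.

24.0 mg/L

Over one 55-h interval, 55/40 ≈ 1.375 half-lives elapse, leaving f ≈ 0.3856 of each dose.
Accumulation ratio R = 1/(1 − f) ≈ 1/0.6144 ≈ 1.6276.
Each bolus raises the concentration by D/Vd = 2460/167 ≈ 14.731 mg/L.
Steady-state peak Cmax,ss = C₀·R ≈ 14.731 × 1.6276 ≈ 23.976 mg/L.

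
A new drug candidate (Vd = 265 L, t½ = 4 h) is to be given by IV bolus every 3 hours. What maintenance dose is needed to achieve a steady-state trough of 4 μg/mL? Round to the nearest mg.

τ/t½ = 3/4 ≈ 0.75, so f = (1/2)^(3/4) ≈ 0.594604.
Cmin,ss = (D/Vd)·f/(1−f), so D = Cmin,ss·Vd·(1−f)/f.
D = 4 × 265 × (1−f)/f ≈ 4 × 265 × 0.68179 ≈ 722.70 mg.

723 mg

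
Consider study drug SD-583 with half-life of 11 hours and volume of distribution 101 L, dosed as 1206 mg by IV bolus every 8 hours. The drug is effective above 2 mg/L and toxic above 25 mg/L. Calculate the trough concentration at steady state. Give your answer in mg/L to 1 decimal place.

18.2 mg/L

k = ln2/t½ = ln2/11 ≈ 0.063013 h⁻¹; fraction remaining f = e^(−kτ) = e^(−0.063013×8) ≈ 0.6040.
Accumulation ratio R = 1/(1 − f) ≈ 1/0.3960 ≈ 2.5253.
Single-dose peak C₀ = D/Vd = 1206/101 ≈ 11.941 mg/L.
Steady-state peak Cmax,ss = C₀·R ≈ 11.941 × 2.5253 ≈ 30.155 mg/L.
Steady-state trough Cmin,ss = Cmax,ss·f ≈ 30.155 × 0.6040 ≈ 18.214 mg/L.
Trough 18.2 mg/L vs MEC 2 mg/L: adequate.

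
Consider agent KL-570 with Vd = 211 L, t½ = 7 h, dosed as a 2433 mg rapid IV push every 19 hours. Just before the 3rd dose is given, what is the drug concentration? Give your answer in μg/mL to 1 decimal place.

2.0 μg/mL

f = (1/2)^(τ/t½) = (1/2)^(19/7) ≈ 0.1524.
C₀ = D/Vd = 2433/211 ≈ 11.531 μg/mL.
Before the 3rd dose, 2 doses have been given. Superposition: Cmin = C₀·(f + f²).
≈ 11.531 × (0.1524 + 0.0232) ≈ 11.531 × 0.1756 ≈ 2.025 μg/mL.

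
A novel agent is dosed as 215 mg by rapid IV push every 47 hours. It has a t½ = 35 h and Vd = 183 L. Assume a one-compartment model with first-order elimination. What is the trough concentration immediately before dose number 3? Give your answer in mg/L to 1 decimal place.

f = (1/2)^(τ/t½) = (1/2)^(47/35) ≈ 0.3942.
C₀ = D/Vd = 215/183 ≈ 1.175 mg/L.
Before the 3rd dose, 2 doses have been given. Superposition: Cmin = C₀·(f + f²).
≈ 1.175 × (0.3942 + 0.1554) ≈ 1.175 × 0.5496 ≈ 0.646 mg/L.

0.6 mg/L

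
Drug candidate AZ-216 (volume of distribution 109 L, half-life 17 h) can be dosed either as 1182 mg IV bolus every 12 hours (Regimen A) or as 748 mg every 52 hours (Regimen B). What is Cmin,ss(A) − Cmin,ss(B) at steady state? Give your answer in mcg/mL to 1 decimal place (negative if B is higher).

Regimen A: f = (1/2)^(12/17) ≈ 0.6131; Cmin,ss = (1182/109)·f/(1−f) ≈ 17.184 mcg/mL.
Regimen B: f = (1/2)^(52/17) ≈ 0.1200; Cmin,ss = (748/109)·f/(1−f) ≈ 0.936 mcg/mL.
Difference ≈ 17.184 − 0.936 ≈ 16.248 mcg/mL.

16.2 mcg/mL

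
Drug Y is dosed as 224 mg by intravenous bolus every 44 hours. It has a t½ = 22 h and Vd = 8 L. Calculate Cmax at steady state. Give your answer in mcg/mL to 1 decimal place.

τ = 44 h = 2 half-lives, so f = (1/2)^2 = 0.25.
At steady state, R = 1/(1 − 0.25) = 4/3.
Single-dose peak C₀ = D/Vd = 224/8 = 28 mcg/mL.
Steady-state peak Cmax,ss = C₀·R = 28 × 4/3 ≈ 37.333 mcg/mL.

37.3 mcg/mL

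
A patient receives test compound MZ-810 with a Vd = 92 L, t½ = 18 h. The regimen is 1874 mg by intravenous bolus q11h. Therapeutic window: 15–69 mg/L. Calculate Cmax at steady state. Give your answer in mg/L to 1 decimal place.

59.0 mg/L

τ/t½ = 11/18 ≈ 0.61111, so fraction remaining f = (1/2)^(11/18) ≈ 0.6547.
At steady state, accumulation factor R = 1/(1 − e^(−kτ)) ≈ 2.8960.
Each bolus raises the concentration by D/Vd = 1874/92 ≈ 20.370 mg/L.
Cmax,ss = C₀/(1 − f) ≈ 20.370/0.3453 ≈ 58.992 mg/L.
Peak 59.0 mg/L vs MTC 69 mg/L: below toxic threshold.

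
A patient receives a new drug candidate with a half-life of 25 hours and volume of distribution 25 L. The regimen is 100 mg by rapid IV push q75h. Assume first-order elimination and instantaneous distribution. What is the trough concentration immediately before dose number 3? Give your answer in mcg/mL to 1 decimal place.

f = (1/2)^(τ/t½) = (1/2)^(75/25) ≈ 0.1250.
C₀ = D/Vd = 100/25 ≈ 4.000 mcg/mL.
Before the 3rd dose, 2 doses have been given. Superposition: Cmin = C₀·(f + f²).
≈ 4.000 × (0.1250 + 0.0156) ≈ 4.000 × 0.1406 ≈ 0.562 mcg/mL.

0.6 mcg/mL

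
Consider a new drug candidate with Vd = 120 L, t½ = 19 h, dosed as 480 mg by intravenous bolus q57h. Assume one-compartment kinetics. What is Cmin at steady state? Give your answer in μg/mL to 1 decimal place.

The dosing interval is 3 half-lives, so f = 2^(−3) = 0.125.
At steady state, R = 1/(1 − 0.125) = 8/7.
Single-dose peak C₀ = D/Vd = 480/120 = 4 μg/mL.
Steady-state peak Cmax,ss = C₀·R = 4 × 8/7 ≈ 4.571 μg/mL.
Steady-state trough Cmin,ss = Cmax,ss·f ≈ 4.571 × 0.125 ≈ 0.571 μg/mL.

0.6 μg/mL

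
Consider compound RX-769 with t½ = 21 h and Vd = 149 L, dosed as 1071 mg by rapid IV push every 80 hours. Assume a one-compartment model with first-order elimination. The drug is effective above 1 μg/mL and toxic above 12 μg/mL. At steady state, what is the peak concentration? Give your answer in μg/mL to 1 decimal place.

7.7 μg/mL

Over one 80-h interval, 80/21 ≈ 3.8095 half-lives elapse, leaving f ≈ 0.0713 of each dose.
Accumulation ratio R = 1/(1 − f) ≈ 1/0.9287 ≈ 1.0768.
Single-dose peak C₀ = D/Vd = 1071/149 ≈ 7.188 μg/mL.
Steady-state peak Cmax,ss = C₀·R ≈ 7.188 × 1.0768 ≈ 7.740 μg/mL.
Peak 7.7 μg/mL vs MTC 12 μg/mL: below toxic threshold.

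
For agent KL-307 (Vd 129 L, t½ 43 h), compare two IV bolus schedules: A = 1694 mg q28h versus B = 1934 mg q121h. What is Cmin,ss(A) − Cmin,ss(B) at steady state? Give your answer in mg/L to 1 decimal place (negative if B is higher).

20.5 mg/L

Regimen A: f = (1/2)^(28/43) ≈ 0.6368; Cmin,ss = (1694/129)·f/(1−f) ≈ 23.024 mg/L.
Regimen B: f = (1/2)^(121/43) ≈ 0.1422; Cmin,ss = (1934/129)·f/(1−f) ≈ 2.485 mg/L.
Difference ≈ 23.024 − 2.485 ≈ 20.539 mg/L.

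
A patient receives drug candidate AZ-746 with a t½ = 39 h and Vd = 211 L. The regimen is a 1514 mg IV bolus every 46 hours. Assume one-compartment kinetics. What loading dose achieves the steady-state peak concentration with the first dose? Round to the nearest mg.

2711 mg

f = (1/2)^(46/39) ≈ 0.441508; accumulation ratio R = 1/(1−f) ≈ 1.79054.
Loading dose to hit Cmax,ss on first dose: D_load = D_maint·R ≈ 1514 × 1.79054 ≈ 2710.88 mg.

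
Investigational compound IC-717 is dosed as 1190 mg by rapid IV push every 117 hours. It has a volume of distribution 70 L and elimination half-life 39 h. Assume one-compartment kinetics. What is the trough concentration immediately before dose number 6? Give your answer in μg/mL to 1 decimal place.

f = (1/2)^(τ/t½) = (1/2)^(117/39) ≈ 0.1250.
C₀ = D/Vd = 1190/70 ≈ 17.000 μg/mL.
Before the 6th dose, 5 doses have been given. Superposition: Cmin = C₀·(f + f² + … + f^5).
≈ 17.000 × (0.1250 + 0.0156 + 0.0020 + 0.0002 + 0.0000) ≈ 17.000 × 0.1428 ≈ 2.428 μg/mL.

2.4 μg/mL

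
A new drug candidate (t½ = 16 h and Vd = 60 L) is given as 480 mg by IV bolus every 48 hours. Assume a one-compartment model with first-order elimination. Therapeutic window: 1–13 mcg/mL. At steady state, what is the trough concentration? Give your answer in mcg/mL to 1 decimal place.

τ = 48 h = 3 half-lives, so f = (1/2)^3 = 0.125.
Accumulation ratio R = 1/(1 − f) = 1/0.875 = 8/7.
Single-dose peak C₀ = D/Vd = 480/60 = 8 mcg/mL.
Steady-state peak Cmax,ss = C₀·R = 8 × 8/7 ≈ 9.143 mcg/mL.
Steady-state trough Cmin,ss = Cmax,ss·f ≈ 9.143 × 0.125 ≈ 1.143 mcg/mL.
Trough 1.1 mcg/mL vs MEC 1 mcg/mL: adequate.

1.1 mcg/mL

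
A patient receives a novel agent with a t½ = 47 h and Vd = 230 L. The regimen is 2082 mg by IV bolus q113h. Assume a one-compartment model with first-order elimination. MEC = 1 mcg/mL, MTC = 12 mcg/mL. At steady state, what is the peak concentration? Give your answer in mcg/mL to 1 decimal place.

Over one 113-h interval, 113/47 ≈ 2.4043 half-lives elapse, leaving f ≈ 0.1889 of each dose.
At steady state, accumulation factor R = 1/(1 − e^(−kτ)) ≈ 1.2329.
Single-dose peak C₀ = D/Vd = 2082/230 ≈ 9.052 mcg/mL.
Steady-state peak Cmax,ss = C₀·R ≈ 9.052 × 1.2329 ≈ 11.160 mcg/mL.
Peak 11.2 mcg/mL vs MTC 12 mcg/mL: below toxic threshold.

11.2 mcg/mL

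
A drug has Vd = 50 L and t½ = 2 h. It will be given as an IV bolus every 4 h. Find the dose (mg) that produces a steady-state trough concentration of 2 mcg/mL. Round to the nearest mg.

τ/t½ = 4/2 ≈ 2, so f = (1/2)^(4/2) ≈ 0.250000.
Cmin,ss = (D/Vd)·f/(1−f), so D = Cmin,ss·Vd·(1−f)/f.
D = 2 × 50 × (1−f)/f ≈ 2 × 50 × 3.00000 ≈ 300.00 mg.

300 mg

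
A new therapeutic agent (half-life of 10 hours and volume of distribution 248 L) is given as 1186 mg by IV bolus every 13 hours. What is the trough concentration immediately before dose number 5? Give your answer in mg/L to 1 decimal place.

3.2 mg/L

f = (1/2)^(τ/t½) = (1/2)^(13/10) ≈ 0.4061.
C₀ = D/Vd = 1186/248 ≈ 4.782 mg/L.
Before the 5th dose, 4 doses have been given. Superposition: Cmin = C₀·(f + f² + … + f^4).
≈ 4.782 × (0.4061 + 0.1649 + 0.0670 + 0.0272) ≈ 4.782 × 0.6652 ≈ 3.181 mg/L.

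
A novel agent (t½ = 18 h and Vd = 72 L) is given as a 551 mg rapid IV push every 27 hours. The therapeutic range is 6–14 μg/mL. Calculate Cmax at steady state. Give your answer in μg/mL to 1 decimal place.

k = ln2/t½ = ln2/18 ≈ 0.038508 h⁻¹; fraction remaining f = e^(−kτ) = e^(−0.038508×27) ≈ 0.3536.
Accumulation ratio R = 1/(1 − f) ≈ 1/0.6464 ≈ 1.5470.
Single-dose peak C₀ = D/Vd = 551/72 ≈ 7.653 μg/mL.
Cmax,ss = C₀/(1 − f) ≈ 7.653/0.6464 ≈ 11.839 μg/mL.
Peak 11.8 μg/mL vs MTC 14 μg/mL: below toxic threshold.

11.8 μg/mL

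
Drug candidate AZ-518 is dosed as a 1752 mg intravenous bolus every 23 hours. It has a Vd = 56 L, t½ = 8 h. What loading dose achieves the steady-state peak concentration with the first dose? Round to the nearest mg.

2029 mg

f = (1/2)^(23/8) ≈ 0.136313; accumulation ratio R = 1/(1−f) ≈ 1.15783.
Loading dose to hit Cmax,ss on first dose: D_load = D_maint·R ≈ 1752 × 1.15783 ≈ 2028.52 mg.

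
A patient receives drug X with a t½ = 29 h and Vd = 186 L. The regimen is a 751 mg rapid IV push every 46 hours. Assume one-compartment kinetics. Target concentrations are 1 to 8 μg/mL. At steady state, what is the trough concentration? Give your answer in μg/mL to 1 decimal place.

τ/t½ = 46/29 ≈ 1.5862, so fraction remaining f = (1/2)^(46/29) ≈ 0.3330.
Accumulation ratio R = 1/(1 − f) ≈ 1/0.6670 ≈ 1.4993.
Each bolus raises the concentration by D/Vd = 751/186 ≈ 4.038 μg/mL.
Cmax,ss = C₀/(1 − f) ≈ 4.038/0.6670 ≈ 6.054 μg/mL.
Steady-state trough Cmin,ss = Cmax,ss·f ≈ 6.054 × 0.3330 ≈ 2.016 μg/mL.
Trough 2.0 μg/mL vs MEC 1 μg/mL: adequate.

2.0 μg/mL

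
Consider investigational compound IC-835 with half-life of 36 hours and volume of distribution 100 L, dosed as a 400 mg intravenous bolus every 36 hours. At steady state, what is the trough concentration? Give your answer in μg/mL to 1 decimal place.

4.0 μg/mL

τ = 36 h = 1 half-life, so f = (1/2)^1 = 0.5.
Accumulation ratio R = 1/(1 − f) = 1/0.5 = 2/1.
Single-dose peak C₀ = D/Vd = 400/100 = 4 μg/mL.
Steady-state peak Cmax,ss = C₀·R = 4 × 2/1 ≈ 8.000 μg/mL.
Steady-state trough Cmin,ss = Cmax,ss·f ≈ 8.000 × 0.5 ≈ 4.000 μg/mL.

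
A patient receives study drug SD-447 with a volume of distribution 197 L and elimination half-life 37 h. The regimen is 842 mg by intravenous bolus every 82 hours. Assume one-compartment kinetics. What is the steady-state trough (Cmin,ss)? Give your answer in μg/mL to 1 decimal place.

k = ln2/t½ = ln2/37 ≈ 0.018734 h⁻¹; fraction remaining f = e^(−kτ) = e^(−0.018734×82) ≈ 0.2152.
Accumulation ratio R = 1/(1 − f) ≈ 1/0.7848 ≈ 1.2742.
Each bolus raises the concentration by D/Vd = 842/197 ≈ 4.274 μg/mL.
Cmax,ss = C₀/(1 − f) ≈ 4.274/0.7848 ≈ 5.446 μg/mL.
One interval later, Cmin,ss = Cmax,ss·e^(−kτ) ≈ 5.446 × 0.2152 ≈ 1.172 μg/mL.

1.2 μg/mL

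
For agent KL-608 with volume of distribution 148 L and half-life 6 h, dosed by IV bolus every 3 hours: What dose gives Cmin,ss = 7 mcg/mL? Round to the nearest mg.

τ/t½ = 3/6 ≈ 0.5, so f = (1/2)^(3/6) ≈ 0.707107.
Cmin,ss = (D/Vd)·f/(1−f), so D = Cmin,ss·Vd·(1−f)/f.
D = 7 × 148 × (1−f)/f ≈ 7 × 148 × 0.41421 ≈ 429.12 mg.

429 mg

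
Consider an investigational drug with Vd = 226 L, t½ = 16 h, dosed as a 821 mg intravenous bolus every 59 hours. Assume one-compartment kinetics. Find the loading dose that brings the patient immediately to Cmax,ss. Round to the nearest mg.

f = (1/2)^(59/16) ≈ 0.077616; accumulation ratio R = 1/(1−f) ≈ 1.08415.
Loading dose to hit Cmax,ss on first dose: D_load = D_maint·R ≈ 821 × 1.08415 ≈ 890.09 mg.

890 mg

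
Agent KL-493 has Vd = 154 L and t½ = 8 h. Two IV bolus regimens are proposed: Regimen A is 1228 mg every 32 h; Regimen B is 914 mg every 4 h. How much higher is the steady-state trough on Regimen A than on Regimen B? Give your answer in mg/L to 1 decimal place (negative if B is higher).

Regimen A: f = (1/2)^(32/8) ≈ 0.0625; Cmin,ss = (1228/154)·f/(1−f) ≈ 0.532 mg/L.
Regimen B: f = (1/2)^(4/8) ≈ 0.7071; Cmin,ss = (914/154)·f/(1−f) ≈ 14.328 mg/L.
Difference ≈ 0.532 − 14.328 ≈ -13.796 mg/L.

-13.8 mg/L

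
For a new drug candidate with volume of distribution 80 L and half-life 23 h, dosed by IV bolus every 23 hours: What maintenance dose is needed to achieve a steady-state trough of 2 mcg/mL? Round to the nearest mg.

τ/t½ = 23/23 ≈ 1, so f = (1/2)^(23/23) ≈ 0.500000.
Cmin,ss = (D/Vd)·f/(1−f), so D = Cmin,ss·Vd·(1−f)/f.
D = 2 × 80 × (1−f)/f ≈ 2 × 80 × 1.00000 ≈ 160.00 mg.

160 mg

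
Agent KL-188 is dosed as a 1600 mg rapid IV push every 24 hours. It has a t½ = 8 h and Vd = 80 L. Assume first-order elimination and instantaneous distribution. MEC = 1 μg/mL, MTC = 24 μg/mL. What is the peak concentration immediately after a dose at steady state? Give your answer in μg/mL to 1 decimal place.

22.9 μg/mL

The dosing interval is 3 half-lives, so f = 2^(−3) = 0.125.
At steady state, R = 1/(1 − 0.125) = 8/7.
Single-dose peak C₀ = D/Vd = 1600/80 = 20 μg/mL.
Steady-state peak Cmax,ss = C₀·R = 20 × 8/7 ≈ 22.857 μg/mL.
Peak 22.9 μg/mL vs MTC 24 μg/mL: below toxic threshold.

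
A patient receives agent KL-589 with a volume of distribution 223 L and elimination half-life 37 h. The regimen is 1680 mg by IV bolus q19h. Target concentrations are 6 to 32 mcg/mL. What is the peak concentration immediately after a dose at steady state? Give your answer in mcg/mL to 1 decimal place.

τ/t½ = 19/37 ≈ 0.51351, so fraction remaining f = (1/2)^(19/37) ≈ 0.7005.
Accumulation ratio R = 1/(1 − f) ≈ 1/0.2995 ≈ 3.3389.
Each bolus raises the concentration by D/Vd = 1680/223 ≈ 7.534 mcg/mL.
Steady-state peak Cmax,ss = C₀·R ≈ 7.534 × 3.3389 ≈ 25.155 mcg/mL.
Peak 25.2 mcg/mL vs MTC 32 mcg/mL: below toxic threshold.

25.2 mcg/mL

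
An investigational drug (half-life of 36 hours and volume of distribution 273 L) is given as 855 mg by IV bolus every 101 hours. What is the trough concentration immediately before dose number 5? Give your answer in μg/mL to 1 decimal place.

0.5 μg/mL

f = (1/2)^(τ/t½) = (1/2)^(101/36) ≈ 0.1430.
C₀ = D/Vd = 855/273 ≈ 3.132 μg/mL.
Before the 5th dose, 4 doses have been given. Superposition: Cmin = C₀·(f + f² + … + f^4).
≈ 3.132 × (0.1430 + 0.0204 + 0.0029 + 0.0004) ≈ 3.132 × 0.1667 ≈ 0.522 μg/mL.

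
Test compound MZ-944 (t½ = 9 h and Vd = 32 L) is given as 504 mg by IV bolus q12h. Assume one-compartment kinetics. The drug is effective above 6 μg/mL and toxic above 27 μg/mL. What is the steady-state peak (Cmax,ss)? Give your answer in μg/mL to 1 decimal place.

Over one 12-h interval, 12/9 ≈ 1.3333 half-lives elapse, leaving f ≈ 0.3969 of each dose.
At steady state, accumulation factor R = 1/(1 − e^(−kτ)) ≈ 1.6581.
Single-dose peak C₀ = D/Vd = 504/32 ≈ 15.750 μg/mL.
Steady-state peak Cmax,ss = C₀·R ≈ 15.750 × 1.6581 ≈ 26.115 μg/mL.
Peak 26.1 μg/mL vs MTC 27 μg/mL: below toxic threshold.

26.1 μg/mL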